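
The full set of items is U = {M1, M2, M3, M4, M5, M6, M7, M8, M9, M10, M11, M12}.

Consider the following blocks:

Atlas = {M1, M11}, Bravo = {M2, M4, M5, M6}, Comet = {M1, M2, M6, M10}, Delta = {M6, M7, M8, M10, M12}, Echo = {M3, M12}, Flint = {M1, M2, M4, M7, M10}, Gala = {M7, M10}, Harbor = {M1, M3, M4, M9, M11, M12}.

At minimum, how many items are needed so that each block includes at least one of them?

Take H = {M6, M10, M11, M12}. Each listed block contains at least one of these, so H is a hitting set of size 4.
The blocks Atlas, Bravo, Echo, Gala are pairwise disjoint, so any hitting set needs a separate item for each — at least 4. Hence 4 is optimal.

4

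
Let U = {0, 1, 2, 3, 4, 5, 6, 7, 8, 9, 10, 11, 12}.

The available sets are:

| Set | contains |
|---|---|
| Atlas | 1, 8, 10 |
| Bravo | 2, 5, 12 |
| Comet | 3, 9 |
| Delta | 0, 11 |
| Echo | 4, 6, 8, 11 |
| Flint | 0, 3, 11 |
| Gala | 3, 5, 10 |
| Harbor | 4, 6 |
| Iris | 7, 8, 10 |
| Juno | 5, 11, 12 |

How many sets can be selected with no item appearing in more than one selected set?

Bravo, Comet, Delta, Harbor, Iris are pairwise disjoint (Bravo={2,5,12}; Comet={3,9}; Delta={0,11}; Harbor={4,6}; Iris={7,8,10}).
Every remaining set overlaps one of these, and no 6 of the listed sets are pairwise disjoint, so 5 is the maximum.

5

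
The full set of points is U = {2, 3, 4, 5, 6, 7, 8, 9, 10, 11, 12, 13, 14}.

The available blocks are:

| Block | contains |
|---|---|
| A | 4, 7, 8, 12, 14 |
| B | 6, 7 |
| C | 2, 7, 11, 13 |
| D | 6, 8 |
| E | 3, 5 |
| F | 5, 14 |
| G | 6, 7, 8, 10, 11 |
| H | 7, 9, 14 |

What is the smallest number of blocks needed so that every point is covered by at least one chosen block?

5

A, C, E, G, and H cover everything between them: the union {2, 3, 4, 5, 6, 7, 8, 9, 10, 11, 12, 13, 14} is all of U.
No 4 of the 8 blocks cover everything (all 70 combinations miss at least one point), so 5 is optimal.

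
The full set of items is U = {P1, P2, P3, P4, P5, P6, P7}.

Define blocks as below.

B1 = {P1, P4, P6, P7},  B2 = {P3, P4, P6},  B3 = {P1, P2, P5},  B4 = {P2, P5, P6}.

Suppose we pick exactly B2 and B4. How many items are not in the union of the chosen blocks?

Union of B2, B4 = {P2, P3, P4, P5, P6}.
Not covered: P1, P7 — 2 items.

2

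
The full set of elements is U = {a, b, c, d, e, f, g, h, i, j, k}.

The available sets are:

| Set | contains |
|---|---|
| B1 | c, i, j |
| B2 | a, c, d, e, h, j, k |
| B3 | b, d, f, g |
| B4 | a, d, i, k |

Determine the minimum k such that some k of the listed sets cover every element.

B2 and B3 and B4 together: B2 ∪ B3 ∪ B4 = {a, b, c, d, e, f, g, h, i, j, k} — every element is covered.
Only B3 contains b, so B3 is forced; the remaining 7 elements need at least 2 more sets (each remaining set adds at most 6) — so at least 3 sets are needed, and 3 is optimal.

3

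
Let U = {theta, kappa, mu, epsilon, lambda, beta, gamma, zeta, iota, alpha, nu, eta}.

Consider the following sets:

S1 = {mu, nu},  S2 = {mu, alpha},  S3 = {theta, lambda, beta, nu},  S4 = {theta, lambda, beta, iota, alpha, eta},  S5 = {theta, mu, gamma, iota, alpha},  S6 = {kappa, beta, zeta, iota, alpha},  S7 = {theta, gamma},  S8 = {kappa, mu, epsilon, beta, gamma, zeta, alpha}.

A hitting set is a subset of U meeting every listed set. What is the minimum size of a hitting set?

Take H = {theta, mu, beta}. Each listed set contains at least one of these, so H is a hitting set of size 3.
The sets S1, S6, S7 are pairwise disjoint, so any hitting set needs a separate element for each — at least 3. Hence 3 is optimal.

3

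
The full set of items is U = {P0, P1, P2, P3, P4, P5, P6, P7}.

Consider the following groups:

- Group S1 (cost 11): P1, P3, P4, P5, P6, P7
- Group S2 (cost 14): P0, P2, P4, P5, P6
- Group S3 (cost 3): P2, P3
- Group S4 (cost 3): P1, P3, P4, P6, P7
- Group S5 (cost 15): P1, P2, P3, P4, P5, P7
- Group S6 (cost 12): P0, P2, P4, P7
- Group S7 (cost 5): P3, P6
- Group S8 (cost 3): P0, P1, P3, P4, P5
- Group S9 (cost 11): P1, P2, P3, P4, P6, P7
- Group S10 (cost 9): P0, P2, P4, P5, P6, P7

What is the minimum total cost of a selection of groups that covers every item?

9

S3, S4, S8 together cover every item (S3 ∪ S4 ∪ S8 = {P0, P1, P2, P3, P4, P5, P6, P7}); total cost 3 + 3 + 3 = 9.
No covering selection has total cost below 9.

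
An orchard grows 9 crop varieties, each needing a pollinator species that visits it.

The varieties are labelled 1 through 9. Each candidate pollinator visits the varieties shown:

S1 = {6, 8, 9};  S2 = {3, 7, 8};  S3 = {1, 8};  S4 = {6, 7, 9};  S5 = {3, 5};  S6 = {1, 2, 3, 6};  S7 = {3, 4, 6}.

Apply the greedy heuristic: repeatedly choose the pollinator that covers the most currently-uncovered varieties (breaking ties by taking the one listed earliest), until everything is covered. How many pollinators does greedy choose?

5

Greedy: pick S6 (covers 4 new) → pick S1 (covers 2 new) → pick S2 (covers 1 new) → pick S5 (covers 1 new) → pick S7 (covers 1 new). Total picks: 5.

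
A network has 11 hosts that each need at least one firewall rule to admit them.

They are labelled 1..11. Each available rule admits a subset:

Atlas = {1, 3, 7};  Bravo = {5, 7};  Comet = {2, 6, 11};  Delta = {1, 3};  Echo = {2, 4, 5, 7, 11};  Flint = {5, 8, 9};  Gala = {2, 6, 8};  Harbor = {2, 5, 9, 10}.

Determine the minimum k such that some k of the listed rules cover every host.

4

Atlas and Echo and Gala and Harbor together: Atlas ∪ Echo ∪ Gala ∪ Harbor = {1, 2, 3, 4, 5, 6, 7, 8, 9, 10, 11} — every host is covered.
Only Echo contains 4, so Echo is forced; the remaining 6 hosts need at least 3 more rules (each remaining rule adds at most 2) — so at least 4 rules are needed, and 4 is optimal.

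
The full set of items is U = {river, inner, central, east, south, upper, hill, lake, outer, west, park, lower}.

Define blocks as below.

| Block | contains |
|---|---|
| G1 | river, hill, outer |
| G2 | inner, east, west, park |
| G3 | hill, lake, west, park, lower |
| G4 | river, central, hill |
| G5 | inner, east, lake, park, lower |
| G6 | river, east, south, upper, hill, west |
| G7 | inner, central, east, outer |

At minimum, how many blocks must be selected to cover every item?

3

G3 and G6 and G7 together: G3 ∪ G6 ∪ G7 = {river, inner, central, east, south, upper, hill, lake, outer, west, park, lower} — every item is covered.
Only G6 contains south, so G6 is forced; the remaining 6 items need at least 2 more blocks (each remaining block adds at most 4) — so at least 3 blocks are needed, and 3 is optimal.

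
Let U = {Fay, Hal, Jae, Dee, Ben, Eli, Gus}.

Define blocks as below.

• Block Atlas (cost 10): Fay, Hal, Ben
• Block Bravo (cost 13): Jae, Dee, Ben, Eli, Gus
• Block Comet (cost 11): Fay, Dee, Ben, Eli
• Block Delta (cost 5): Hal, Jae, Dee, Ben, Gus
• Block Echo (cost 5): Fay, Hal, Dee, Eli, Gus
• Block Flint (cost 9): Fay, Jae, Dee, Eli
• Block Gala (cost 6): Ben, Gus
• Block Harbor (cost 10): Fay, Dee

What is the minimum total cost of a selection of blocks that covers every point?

10

Delta, Echo together cover every point (Delta ∪ Echo = {Fay, Hal, Jae, Dee, Ben, Eli, Gus}); total cost 5 + 5 = 10.
No covering selection has total cost below 10.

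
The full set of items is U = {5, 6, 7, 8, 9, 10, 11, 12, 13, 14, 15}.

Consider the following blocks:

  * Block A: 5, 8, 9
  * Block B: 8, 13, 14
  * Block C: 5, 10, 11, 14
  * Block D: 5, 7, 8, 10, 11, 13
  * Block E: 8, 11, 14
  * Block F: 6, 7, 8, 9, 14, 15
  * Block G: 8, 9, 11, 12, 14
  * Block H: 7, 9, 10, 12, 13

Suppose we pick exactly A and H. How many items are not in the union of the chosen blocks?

4

Union of A, H = {5, 7, 8, 9, 10, 12, 13}.
Not covered: 6, 11, 14, 15 — 4 items.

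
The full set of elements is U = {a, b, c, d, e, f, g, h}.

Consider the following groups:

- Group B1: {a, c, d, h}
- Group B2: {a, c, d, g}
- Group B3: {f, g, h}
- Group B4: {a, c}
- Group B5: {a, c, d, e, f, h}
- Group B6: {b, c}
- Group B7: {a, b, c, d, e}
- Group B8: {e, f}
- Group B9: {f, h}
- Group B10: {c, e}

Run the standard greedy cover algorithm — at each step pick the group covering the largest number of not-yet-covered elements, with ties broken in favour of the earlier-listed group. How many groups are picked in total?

Greedy: pick B5 (covers 6 new) → pick B2 (covers 1 new) → pick B6 (covers 1 new). Total picks: 3.
(The true minimum cover uses only 2 groups, so greedy is not optimal here.)

3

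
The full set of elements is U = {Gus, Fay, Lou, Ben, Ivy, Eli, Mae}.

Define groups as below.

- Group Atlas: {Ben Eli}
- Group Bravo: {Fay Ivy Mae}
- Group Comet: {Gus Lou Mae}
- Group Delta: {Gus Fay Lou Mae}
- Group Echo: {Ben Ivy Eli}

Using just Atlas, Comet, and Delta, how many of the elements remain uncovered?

Union of Atlas, Comet, Delta = {Gus, Fay, Lou, Ben, Eli, Mae}.
Not covered: Ivy — 1 element.

1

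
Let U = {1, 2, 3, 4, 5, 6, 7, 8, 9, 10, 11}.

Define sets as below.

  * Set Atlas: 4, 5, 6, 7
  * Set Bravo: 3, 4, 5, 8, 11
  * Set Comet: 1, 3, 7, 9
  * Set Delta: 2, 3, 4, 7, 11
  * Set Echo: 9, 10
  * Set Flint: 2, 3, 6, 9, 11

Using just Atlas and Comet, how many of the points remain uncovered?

Union of Atlas, Comet = {1, 3, 4, 5, 6, 7, 9}.
Not covered: 2, 8, 10, 11 — 4 points.

4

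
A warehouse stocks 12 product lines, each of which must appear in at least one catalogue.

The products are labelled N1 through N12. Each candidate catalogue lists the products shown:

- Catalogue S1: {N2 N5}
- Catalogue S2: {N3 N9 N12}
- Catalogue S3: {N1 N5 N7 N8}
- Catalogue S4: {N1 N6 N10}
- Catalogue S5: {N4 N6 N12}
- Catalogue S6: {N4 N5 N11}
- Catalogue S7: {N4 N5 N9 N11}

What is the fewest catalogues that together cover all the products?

Take {S1, S2, S3, S4, S6}. Their union is {N1, N2, N3, N4, N5, N6, N7, N8, N9, N10, N11, N12}, which is all 12 products.
Only S1 contains N2, so S1 is forced; the remaining 10 products need at least 4 more catalogues (each remaining catalogue adds at most 3) — so at least 5 catalogues are needed, and 5 is optimal.

5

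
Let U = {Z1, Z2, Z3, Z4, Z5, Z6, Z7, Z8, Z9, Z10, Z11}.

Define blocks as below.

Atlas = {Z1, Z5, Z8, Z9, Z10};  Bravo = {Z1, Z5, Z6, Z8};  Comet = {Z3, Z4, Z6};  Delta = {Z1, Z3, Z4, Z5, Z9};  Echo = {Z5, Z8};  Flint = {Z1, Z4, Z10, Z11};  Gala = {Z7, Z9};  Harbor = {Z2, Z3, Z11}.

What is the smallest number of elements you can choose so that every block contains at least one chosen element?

Take H = {Z3, Z5, Z9, Z10}. Each listed block contains at least one of these, so H is a hitting set of size 4.
No choice of 3 elements meets every block, so 4 is the minimum.

4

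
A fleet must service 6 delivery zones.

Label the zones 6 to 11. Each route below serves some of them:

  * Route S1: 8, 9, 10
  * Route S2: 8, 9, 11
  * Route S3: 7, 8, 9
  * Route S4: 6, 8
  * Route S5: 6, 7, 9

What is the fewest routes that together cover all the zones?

3

S1 and S2 and S5 together: S1 ∪ S2 ∪ S5 = {6, 7, 8, 9, 10, 11} — every zone is covered.
Only S1 contains 10, so S1 is forced; the remaining 3 zones need at least 2 more routes (each remaining route adds at most 2) — so at least 3 routes are needed, and 3 is optimal.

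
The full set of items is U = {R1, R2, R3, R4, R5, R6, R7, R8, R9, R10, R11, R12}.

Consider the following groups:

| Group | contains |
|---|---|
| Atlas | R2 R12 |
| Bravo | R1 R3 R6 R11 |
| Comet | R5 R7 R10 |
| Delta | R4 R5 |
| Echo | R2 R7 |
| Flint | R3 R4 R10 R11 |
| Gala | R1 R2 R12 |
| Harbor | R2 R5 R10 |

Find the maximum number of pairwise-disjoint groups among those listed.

3

Atlas, Bravo, Delta are pairwise disjoint (Atlas={R2,R12}; Bravo={R1,R3,R6,R11}; Delta={R4,R5}).
Every remaining group overlaps one of these, and no 4 of the listed groups are pairwise disjoint, so 3 is the maximum.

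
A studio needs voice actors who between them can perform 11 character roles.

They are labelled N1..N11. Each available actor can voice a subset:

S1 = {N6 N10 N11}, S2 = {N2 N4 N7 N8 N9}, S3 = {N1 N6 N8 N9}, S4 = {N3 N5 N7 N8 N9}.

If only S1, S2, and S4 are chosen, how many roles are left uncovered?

Union of S1, S2, S4 = {N2, N3, N4, N5, N6, N7, N8, N9, N10, N11}.
Not covered: N1 — 1 role.

1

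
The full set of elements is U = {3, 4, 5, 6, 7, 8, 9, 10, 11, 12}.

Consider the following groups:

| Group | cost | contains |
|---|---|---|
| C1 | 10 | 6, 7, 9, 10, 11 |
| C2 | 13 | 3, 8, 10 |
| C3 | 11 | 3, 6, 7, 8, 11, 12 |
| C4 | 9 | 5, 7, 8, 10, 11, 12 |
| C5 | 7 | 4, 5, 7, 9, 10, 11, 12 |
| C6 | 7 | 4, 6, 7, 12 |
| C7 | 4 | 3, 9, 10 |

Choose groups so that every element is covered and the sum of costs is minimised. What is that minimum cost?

C3, C5 together cover every element (C3 ∪ C5 = {3, 4, 5, 6, 7, 8, 9, 10, 11, 12}); total cost 11 + 7 = 18.
No covering selection has total cost below 18.

18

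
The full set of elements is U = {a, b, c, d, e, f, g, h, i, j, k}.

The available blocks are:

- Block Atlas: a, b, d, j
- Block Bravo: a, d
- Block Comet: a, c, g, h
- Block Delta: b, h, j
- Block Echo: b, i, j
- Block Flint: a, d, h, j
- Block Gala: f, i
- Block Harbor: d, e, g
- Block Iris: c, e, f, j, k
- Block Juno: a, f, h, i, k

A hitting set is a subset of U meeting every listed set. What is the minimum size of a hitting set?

Take T = {a, b, e, i}. Each listed block contains at least one of these, so T is a hitting set of size 4.
No choice of 3 elements meets every block, so 4 is the minimum.

4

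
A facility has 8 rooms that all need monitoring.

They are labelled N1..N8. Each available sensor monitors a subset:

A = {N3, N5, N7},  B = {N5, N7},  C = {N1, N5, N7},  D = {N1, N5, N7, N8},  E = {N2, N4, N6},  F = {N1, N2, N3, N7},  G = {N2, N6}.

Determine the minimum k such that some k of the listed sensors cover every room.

A and D and E together: A ∪ D ∪ E = {N1, N2, N3, N4, N5, N6, N7, N8} — every room is covered.
Only E contains N4, so E is forced; the remaining 5 rooms need at least 2 more sensors (each remaining sensor adds at most 4) — so at least 3 sensors are needed, and 3 is optimal.

3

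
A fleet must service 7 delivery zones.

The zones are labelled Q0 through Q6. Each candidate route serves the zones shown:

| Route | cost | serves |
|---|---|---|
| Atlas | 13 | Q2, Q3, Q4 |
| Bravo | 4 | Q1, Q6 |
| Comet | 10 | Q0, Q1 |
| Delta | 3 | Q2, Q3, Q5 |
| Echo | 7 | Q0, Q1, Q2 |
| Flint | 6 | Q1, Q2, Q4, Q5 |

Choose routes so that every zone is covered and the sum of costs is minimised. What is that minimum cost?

Bravo, Delta, Echo, Flint together cover every zone (Bravo ∪ Delta ∪ Echo ∪ Flint = {Q0, Q1, Q2, Q3, Q4, Q5, Q6}); total cost 4 + 3 + 7 + 6 = 20.
No covering selection has total cost below 20.

20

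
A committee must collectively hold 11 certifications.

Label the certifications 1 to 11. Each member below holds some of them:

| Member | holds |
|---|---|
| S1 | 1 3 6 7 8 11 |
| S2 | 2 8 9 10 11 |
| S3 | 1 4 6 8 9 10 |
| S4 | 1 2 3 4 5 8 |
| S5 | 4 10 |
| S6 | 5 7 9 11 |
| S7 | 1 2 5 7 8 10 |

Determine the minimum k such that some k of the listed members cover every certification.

Take {S1, S3, S4}. Their union is {1, 2, 3, 4, 5, 6, 7, 8, 9, 10, 11}, which is all 11 certifications.
No 2 of the 7 members cover everything (all 21 combinations miss at least one certification), so 3 is optimal.

3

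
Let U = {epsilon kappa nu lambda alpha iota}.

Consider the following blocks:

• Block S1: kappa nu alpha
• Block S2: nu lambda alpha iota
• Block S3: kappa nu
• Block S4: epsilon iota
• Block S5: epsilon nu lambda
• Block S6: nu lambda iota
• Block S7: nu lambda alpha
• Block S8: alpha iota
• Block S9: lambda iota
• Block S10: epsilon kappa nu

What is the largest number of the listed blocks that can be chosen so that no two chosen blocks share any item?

2

S8, S10 are pairwise disjoint (S8={alpha,iota}; S10={epsilon,kappa,nu}).
Every remaining block overlaps one of these, and no 3 of the listed blocks are pairwise disjoint, so 2 is the maximum.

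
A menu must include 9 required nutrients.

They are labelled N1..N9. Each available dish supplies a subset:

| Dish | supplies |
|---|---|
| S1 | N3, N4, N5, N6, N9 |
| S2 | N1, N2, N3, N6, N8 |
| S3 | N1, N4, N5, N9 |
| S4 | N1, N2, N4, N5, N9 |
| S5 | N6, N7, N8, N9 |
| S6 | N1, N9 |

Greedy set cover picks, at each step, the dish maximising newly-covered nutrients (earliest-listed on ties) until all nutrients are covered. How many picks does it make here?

3

Greedy: pick S1 (covers 5 new) → pick S2 (covers 3 new) → pick S5 (covers 1 new). Total picks: 3.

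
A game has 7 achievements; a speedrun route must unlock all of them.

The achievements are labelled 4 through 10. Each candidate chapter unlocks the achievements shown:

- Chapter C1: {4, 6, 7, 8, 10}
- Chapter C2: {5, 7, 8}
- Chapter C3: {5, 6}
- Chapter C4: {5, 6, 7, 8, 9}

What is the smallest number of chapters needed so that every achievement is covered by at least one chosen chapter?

C1 and C4 together: C1 ∪ C4 = {4, 5, 6, 7, 8, 9, 10} — every achievement is covered.
No single chapter has all 7 achievements (the largest, C1, has 5), so 2 is optimal.

2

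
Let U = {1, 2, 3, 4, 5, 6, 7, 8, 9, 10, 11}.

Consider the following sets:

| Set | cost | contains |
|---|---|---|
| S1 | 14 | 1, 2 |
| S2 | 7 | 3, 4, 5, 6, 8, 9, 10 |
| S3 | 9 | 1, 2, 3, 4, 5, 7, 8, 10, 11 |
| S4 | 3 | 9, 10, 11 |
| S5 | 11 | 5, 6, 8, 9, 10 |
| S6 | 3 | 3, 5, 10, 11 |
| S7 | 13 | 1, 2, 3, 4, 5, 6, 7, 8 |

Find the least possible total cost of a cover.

S2, S3 together cover every point (S2 ∪ S3 = {1, 2, 3, 4, 5, 6, 7, 8, 9, 10, 11}); total cost 7 + 9 = 16.
The greedy pick S6, S2, S3 costs 19; no covering selection beats 16.

16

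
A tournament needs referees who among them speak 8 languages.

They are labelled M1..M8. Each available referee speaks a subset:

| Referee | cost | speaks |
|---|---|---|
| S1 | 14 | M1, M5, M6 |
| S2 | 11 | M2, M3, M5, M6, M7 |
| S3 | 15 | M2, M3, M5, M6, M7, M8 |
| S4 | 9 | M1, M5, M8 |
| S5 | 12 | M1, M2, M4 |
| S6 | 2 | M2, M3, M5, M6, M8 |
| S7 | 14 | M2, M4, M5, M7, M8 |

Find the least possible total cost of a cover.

25

S4, S6, S7 together cover every language (S4 ∪ S6 ∪ S7 = {M1, M2, M3, M4, M5, M6, M7, M8}); total cost 9 + 2 + 14 = 25.
No covering selection has total cost below 25.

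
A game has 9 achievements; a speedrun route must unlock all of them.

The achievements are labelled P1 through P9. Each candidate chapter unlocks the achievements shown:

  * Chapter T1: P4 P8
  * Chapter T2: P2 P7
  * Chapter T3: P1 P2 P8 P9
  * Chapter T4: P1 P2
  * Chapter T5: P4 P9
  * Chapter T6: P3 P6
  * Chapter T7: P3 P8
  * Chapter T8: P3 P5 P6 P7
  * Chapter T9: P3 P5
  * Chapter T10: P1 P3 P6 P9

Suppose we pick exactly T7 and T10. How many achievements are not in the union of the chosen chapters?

Union of T7, T10 = {P1, P3, P6, P8, P9}.
Not covered: P2, P4, P5, P7 — 4 achievements.

4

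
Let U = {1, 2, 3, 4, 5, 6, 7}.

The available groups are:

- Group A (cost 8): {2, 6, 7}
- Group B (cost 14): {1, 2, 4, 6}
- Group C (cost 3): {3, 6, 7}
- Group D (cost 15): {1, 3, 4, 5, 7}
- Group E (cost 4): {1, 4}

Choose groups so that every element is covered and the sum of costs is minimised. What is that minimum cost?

A, D together cover every element (A ∪ D = {1, 2, 3, 4, 5, 6, 7}); total cost 8 + 15 = 23.
The greedy pick C, E, A, D costs 30; no covering selection beats 23.

23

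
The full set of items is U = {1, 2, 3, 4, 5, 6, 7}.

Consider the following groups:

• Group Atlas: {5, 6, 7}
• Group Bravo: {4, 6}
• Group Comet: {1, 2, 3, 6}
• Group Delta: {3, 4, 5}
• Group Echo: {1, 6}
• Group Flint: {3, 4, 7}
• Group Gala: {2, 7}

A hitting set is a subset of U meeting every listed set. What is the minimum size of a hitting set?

The 3 items {2, 3, 6} hit every group.
The groups Delta, Echo, Gala are pairwise disjoint, so any hitting set needs a separate item for each — at least 3. Hence 3 is optimal.

3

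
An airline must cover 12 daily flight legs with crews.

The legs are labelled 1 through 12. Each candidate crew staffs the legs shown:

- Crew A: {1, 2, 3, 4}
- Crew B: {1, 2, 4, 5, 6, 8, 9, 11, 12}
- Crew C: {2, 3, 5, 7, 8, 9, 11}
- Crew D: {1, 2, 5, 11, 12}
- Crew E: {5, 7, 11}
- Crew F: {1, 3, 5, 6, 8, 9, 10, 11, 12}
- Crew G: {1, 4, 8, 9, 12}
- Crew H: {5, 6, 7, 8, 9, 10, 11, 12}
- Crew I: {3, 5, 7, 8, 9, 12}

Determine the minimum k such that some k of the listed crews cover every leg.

A and H together: A ∪ H = {1, 2, 3, 4, 5, 6, 7, 8, 9, 10, 11, 12} — every leg is covered.
No single crew has all 12 legs (the largest, B, has 9), so 2 is optimal.

2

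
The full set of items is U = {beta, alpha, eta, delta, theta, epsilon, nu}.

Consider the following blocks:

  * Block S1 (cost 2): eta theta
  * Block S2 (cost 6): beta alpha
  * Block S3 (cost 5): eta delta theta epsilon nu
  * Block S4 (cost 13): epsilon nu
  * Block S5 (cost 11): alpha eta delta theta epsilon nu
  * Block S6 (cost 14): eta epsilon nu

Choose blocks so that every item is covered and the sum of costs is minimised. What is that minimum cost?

11

S2, S3 together cover every item (S2 ∪ S3 = {beta, alpha, eta, delta, theta, epsilon, nu}); total cost 6 + 5 = 11.
The greedy pick S1, S3, S2 costs 13; no covering selection beats 11.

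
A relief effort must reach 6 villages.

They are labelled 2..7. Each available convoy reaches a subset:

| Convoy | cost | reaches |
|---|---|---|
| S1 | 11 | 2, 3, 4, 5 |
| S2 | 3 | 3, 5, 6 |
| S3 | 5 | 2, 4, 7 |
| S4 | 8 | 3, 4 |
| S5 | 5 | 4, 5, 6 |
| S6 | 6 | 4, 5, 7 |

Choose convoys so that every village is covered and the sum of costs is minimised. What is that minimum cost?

8

S2, S3 together cover every village (S2 ∪ S3 = {2, 3, 4, 5, 6, 7}); total cost 3 + 5 = 8.
No covering selection has total cost below 8.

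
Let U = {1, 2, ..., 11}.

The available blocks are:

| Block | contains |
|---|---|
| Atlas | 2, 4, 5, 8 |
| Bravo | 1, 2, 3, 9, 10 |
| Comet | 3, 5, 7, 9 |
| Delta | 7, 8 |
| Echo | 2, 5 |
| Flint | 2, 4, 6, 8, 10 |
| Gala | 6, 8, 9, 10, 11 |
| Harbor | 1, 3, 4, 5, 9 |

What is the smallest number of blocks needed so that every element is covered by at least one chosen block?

Comet, Echo, Gala, and Harbor cover everything between them: the union {1, 2, 3, 4, 5, 6, 7, 8, 9, 10, 11} is all of U.
No 3 of the 8 blocks cover everything (all 56 combinations miss at least one element), so 4 is optimal.

4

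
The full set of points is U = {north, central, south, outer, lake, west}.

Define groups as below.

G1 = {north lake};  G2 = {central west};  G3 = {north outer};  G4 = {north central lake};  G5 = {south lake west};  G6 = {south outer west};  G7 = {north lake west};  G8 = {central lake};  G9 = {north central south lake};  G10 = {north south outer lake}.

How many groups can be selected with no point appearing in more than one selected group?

G2, G10 are pairwise disjoint (G2={central,west}; G10={north,south,outer,lake}).
Every remaining group overlaps one of these, and no 3 of the listed groups are pairwise disjoint, so 2 is the maximum.

2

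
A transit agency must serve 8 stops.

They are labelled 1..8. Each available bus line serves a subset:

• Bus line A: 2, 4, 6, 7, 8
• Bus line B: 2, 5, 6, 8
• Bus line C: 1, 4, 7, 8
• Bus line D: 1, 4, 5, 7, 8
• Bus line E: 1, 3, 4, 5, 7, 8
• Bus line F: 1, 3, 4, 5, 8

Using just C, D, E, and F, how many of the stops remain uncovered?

Union of C, D, E, F = {1, 3, 4, 5, 7, 8}.
Not covered: 2, 6 — 2 stops.

2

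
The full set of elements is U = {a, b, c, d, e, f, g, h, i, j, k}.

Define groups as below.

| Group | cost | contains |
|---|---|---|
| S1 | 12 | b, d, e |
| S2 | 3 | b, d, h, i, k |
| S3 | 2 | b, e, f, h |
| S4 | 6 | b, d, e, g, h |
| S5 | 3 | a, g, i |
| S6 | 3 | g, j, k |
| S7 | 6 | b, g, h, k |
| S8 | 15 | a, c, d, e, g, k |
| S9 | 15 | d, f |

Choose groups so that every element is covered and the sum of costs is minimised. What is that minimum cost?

23

S2, S3, S6, S8 together cover every element (S2 ∪ S3 ∪ S6 ∪ S8 = {a, b, c, d, e, f, g, h, i, j, k}); total cost 3 + 2 + 3 + 15 = 23.
The greedy pick S3, S2, S5, S6, S8 costs 26; no covering selection beats 23.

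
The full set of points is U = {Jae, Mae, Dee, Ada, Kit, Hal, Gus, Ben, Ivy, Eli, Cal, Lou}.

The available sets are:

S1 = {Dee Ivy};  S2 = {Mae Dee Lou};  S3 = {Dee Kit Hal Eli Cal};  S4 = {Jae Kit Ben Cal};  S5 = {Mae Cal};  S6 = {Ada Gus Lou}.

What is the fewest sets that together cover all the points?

5

S1 and S2 and S3 and S4 and S6 together: S1 ∪ S2 ∪ S3 ∪ S4 ∪ S6 = {Jae, Mae, Dee, Ada, Kit, Hal, Gus, Ben, Ivy, Eli, Cal, Lou} — every point is covered.
No 4 of the 6 sets cover everything (all 15 combinations miss at least one point), so 5 is optimal.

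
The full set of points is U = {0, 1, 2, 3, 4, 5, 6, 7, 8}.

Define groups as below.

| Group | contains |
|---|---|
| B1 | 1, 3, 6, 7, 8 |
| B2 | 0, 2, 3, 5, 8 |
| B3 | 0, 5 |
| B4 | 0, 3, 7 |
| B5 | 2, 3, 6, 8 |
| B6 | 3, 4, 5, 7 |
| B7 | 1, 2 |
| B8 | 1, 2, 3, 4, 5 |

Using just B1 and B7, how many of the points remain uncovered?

3

Union of B1, B7 = {1, 2, 3, 6, 7, 8}.
Not covered: 0, 4, 5 — 3 points.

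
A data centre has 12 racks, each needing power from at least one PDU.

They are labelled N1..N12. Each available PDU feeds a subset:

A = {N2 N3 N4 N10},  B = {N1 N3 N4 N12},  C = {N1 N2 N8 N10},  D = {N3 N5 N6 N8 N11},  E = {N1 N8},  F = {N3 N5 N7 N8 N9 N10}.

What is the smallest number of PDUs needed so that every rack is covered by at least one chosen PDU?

Take {B, C, D, F}. Their union is {N1, N2, N3, N4, N5, N6, N7, N8, N9, N10, N11, N12}, which is all 12 racks.
Only D contains N6, so D is forced; the remaining 7 racks need at least 3 more PDUs (each remaining PDU adds at most 3) — so at least 4 PDUs are needed, and 4 is optimal.

4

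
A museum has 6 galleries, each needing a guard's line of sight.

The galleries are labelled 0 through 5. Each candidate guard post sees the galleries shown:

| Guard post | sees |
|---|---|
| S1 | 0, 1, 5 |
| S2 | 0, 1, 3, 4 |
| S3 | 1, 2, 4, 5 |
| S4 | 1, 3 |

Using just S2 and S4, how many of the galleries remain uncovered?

2

Union of S2, S4 = {0, 1, 3, 4}.
Not covered: 2, 5 — 2 galleries.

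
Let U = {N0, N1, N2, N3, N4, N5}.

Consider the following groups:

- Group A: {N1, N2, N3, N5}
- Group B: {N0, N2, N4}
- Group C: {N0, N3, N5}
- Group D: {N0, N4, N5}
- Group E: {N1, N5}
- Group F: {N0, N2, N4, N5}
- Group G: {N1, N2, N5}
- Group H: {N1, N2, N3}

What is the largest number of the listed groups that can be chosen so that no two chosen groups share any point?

B, E are pairwise disjoint (B={N0,N2,N4}; E={N1,N5}).
Every remaining group overlaps one of these, and no 3 of the listed groups are pairwise disjoint, so 2 is the maximum.

2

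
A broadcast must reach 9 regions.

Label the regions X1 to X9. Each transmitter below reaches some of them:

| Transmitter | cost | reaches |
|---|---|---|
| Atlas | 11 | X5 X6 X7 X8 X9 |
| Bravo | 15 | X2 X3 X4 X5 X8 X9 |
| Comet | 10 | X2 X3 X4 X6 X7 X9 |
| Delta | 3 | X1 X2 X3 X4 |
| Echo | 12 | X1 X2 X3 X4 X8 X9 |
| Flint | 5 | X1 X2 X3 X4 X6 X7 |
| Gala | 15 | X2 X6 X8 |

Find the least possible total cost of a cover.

Atlas, Delta together cover every region (Atlas ∪ Delta = {X1, X2, X3, X4, X5, X6, X7, X8, X9}); total cost 11 + 3 = 14.
No covering selection has total cost below 14.

14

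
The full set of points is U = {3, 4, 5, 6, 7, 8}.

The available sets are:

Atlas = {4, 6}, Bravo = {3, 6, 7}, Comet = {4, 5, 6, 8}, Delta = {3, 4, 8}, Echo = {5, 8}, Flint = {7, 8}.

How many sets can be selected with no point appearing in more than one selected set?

Atlas, Flint are pairwise disjoint (Atlas={4,6}; Flint={7,8}).
Every remaining set overlaps one of these, and no 3 of the listed sets are pairwise disjoint, so 2 is the maximum.

2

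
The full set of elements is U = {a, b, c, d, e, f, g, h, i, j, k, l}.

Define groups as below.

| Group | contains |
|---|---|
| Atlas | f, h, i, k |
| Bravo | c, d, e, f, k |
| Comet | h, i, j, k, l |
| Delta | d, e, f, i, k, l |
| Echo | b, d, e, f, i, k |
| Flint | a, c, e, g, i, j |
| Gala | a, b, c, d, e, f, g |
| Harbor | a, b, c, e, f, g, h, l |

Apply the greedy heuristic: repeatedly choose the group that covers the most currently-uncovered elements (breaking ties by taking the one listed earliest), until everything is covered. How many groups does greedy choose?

Greedy: pick Harbor (covers 8 new) → pick Comet (covers 3 new) → pick Bravo (covers 1 new). Total picks: 3.
(The true minimum cover uses only 2 groups, so greedy is not optimal here.)

3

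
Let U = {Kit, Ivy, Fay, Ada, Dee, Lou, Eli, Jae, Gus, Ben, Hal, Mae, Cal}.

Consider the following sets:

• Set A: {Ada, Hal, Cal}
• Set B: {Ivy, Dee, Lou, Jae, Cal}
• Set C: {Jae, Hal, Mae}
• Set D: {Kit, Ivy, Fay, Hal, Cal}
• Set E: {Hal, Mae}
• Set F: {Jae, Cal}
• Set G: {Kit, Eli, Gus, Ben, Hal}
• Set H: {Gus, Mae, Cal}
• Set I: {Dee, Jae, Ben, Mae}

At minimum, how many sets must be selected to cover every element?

5

A and B and D and E and G together: A ∪ B ∪ D ∪ E ∪ G = {Kit, Ivy, Fay, Ada, Dee, Lou, Eli, Jae, Gus, Ben, Hal, Mae, Cal} — every element is covered.
No 4 of the 9 sets cover everything (all 126 combinations miss at least one element), so 5 is optimal.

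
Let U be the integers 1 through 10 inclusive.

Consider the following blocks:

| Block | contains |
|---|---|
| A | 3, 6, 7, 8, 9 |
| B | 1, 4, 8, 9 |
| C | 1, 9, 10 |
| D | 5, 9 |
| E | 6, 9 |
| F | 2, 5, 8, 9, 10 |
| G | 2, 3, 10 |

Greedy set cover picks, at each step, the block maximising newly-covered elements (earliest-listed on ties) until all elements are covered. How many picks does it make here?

Greedy: pick A (covers 5 new) → pick F (covers 3 new) → pick B (covers 2 new). Total picks: 3.

3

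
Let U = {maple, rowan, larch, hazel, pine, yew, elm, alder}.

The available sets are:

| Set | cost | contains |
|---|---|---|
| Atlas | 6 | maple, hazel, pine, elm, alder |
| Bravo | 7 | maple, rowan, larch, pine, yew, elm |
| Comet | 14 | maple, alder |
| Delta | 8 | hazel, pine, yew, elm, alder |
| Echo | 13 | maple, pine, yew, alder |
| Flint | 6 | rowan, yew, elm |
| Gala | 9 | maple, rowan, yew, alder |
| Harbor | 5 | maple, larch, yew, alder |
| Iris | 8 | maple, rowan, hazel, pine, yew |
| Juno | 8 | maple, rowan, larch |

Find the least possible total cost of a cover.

Atlas, Bravo together cover every element (Atlas ∪ Bravo = {maple, rowan, larch, hazel, pine, yew, elm, alder}); total cost 6 + 7 = 13.
No covering selection has total cost below 13.

13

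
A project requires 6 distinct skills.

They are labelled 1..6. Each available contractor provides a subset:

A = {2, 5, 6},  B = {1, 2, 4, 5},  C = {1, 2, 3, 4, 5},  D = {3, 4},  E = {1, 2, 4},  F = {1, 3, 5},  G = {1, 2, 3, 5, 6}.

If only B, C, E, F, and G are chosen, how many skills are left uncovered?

Union of B, C, E, F, G = {1, 2, 3, 4, 5, 6} — that's every skill, so 0 are uncovered.

0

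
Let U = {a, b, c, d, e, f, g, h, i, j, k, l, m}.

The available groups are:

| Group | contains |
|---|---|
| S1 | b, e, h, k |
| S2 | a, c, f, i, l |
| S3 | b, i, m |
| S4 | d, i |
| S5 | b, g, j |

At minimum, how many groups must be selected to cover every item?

S1, S2, S3, S4, and S5 cover everything between them: the union {a, b, c, d, e, f, g, h, i, j, k, l, m} is all of U.
No 4 of the 5 groups cover everything (all 5 combinations miss at least one item), so 5 is optimal.

5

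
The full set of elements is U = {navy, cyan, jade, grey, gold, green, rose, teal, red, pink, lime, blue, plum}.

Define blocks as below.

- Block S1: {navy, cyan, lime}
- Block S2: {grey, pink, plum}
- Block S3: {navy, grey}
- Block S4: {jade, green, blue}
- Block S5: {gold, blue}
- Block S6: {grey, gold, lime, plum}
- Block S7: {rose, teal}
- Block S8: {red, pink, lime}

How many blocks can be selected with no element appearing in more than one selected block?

4

S3, S5, S7, S8 are pairwise disjoint (S3={navy,grey}; S5={gold,blue}; S7={rose,teal}; S8={red,pink,lime}).
Every remaining block overlaps one of these, and no 5 of the listed blocks are pairwise disjoint, so 4 is the maximum.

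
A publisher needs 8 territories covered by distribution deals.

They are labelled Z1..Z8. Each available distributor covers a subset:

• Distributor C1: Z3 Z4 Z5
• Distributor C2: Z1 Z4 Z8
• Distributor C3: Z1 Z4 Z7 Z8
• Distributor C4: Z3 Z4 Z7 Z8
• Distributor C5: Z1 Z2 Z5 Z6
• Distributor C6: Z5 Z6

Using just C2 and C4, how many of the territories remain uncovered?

3

Union of C2, C4 = {Z1, Z3, Z4, Z7, Z8}.
Not covered: Z2, Z5, Z6 — 3 territories.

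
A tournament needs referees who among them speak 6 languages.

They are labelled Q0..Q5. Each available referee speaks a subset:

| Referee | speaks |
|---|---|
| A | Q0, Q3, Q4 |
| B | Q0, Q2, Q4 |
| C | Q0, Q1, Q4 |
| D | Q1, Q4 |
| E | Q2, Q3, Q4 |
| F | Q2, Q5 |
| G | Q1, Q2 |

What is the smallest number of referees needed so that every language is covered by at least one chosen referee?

3

Take {C, E, F}. Their union is {Q0, Q1, Q2, Q3, Q4, Q5}, which is all 6 languages.
Only F contains Q5, so F is forced; the remaining 4 languages need at least 2 more referees (each remaining referee adds at most 3) — so at least 3 referees are needed, and 3 is optimal.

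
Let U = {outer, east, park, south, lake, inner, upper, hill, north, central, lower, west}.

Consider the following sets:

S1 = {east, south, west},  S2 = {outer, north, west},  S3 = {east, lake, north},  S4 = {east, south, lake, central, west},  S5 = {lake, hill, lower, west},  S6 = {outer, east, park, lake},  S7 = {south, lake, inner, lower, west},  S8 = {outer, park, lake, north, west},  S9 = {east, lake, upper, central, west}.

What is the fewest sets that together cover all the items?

S5 and S7 and S8 and S9 together: S5 ∪ S7 ∪ S8 ∪ S9 = {outer, east, park, south, lake, inner, upper, hill, north, central, lower, west} — every item is covered.
Only S7 contains inner, so S7 is forced; the remaining 7 items need at least 3 more sets (each remaining set adds at most 3) — so at least 4 sets are needed, and 4 is optimal.

4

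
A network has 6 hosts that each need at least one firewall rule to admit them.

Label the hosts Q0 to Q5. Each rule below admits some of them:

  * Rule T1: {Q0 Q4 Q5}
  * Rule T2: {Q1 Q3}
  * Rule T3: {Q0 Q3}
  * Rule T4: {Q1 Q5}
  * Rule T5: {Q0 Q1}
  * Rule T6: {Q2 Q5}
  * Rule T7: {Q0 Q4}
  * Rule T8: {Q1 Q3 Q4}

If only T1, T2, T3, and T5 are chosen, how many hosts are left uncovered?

Union of T1, T2, T3, T5 = {Q0, Q1, Q3, Q4, Q5}.
Not covered: Q2 — 1 host.

1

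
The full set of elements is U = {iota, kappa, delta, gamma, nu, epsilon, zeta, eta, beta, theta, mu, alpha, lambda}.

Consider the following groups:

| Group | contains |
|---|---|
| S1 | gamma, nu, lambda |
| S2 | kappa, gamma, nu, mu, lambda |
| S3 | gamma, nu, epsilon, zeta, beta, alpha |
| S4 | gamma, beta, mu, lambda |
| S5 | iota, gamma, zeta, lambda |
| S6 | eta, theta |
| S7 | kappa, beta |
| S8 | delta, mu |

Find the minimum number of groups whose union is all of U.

S3, S5, S6, S7, and S8 cover everything between them: the union {iota, kappa, delta, gamma, nu, epsilon, zeta, eta, beta, theta, mu, alpha, lambda} is all of U.
No 4 of the 8 groups cover everything (all 70 combinations miss at least one element), so 5 is optimal.

5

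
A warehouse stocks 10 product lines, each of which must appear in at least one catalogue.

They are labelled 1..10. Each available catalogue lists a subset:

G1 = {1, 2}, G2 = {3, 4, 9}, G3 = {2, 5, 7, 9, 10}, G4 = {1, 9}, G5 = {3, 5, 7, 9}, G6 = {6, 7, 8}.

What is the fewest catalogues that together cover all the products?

4

Take {G2, G3, G4, G6}. Their union is {1, 2, 3, 4, 5, 6, 7, 8, 9, 10}, which is all 10 products.
Only G3 contains 10, so G3 is forced; the remaining 5 products need at least 3 more catalogues (each remaining catalogue adds at most 2) — so at least 4 catalogues are needed, and 4 is optimal.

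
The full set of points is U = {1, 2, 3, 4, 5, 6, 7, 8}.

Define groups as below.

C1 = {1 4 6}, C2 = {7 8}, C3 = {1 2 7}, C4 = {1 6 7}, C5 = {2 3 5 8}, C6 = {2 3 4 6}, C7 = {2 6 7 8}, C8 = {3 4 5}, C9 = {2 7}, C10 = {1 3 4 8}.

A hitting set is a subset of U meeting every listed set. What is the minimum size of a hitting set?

The 3 points {3, 4, 7} hit every group.
No choice of 2 points meets every group, so 3 is the minimum.

3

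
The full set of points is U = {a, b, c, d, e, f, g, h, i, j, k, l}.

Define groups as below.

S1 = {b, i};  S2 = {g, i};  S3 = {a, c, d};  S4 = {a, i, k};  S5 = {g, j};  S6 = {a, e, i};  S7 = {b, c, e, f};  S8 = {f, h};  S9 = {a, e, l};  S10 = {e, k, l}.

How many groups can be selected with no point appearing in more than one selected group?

S1, S3, S5, S8, S10 are pairwise disjoint (S1={b,i}; S3={a,c,d}; S5={g,j}; S8={f,h}; S10={e,k,l}).
Every remaining group overlaps one of these, and no 6 of the listed groups are pairwise disjoint, so 5 is the maximum.

5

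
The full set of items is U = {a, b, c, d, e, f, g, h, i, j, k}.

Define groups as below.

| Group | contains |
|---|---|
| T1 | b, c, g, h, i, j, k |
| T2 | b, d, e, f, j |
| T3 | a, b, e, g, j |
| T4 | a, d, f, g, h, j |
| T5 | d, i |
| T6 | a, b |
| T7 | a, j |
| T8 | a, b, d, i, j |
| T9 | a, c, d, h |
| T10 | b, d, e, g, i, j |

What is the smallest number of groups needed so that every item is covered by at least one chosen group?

T1, T2, and T4 cover everything between them: the union {a, b, c, d, e, f, g, h, i, j, k} is all of U.
Only T1 contains k, so T1 is forced; the remaining 4 items need at least 2 more groups (each remaining group adds at most 3) — so at least 3 groups are needed, and 3 is optimal.

3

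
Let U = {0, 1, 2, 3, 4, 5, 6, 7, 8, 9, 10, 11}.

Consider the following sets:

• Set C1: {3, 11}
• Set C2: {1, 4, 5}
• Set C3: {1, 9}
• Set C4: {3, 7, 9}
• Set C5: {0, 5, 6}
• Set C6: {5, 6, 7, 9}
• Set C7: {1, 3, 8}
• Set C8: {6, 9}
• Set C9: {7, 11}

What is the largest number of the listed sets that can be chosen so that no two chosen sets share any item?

C7, C8, C9 are pairwise disjoint (C7={1,3,8}; C8={6,9}; C9={7,11}).
Every remaining set overlaps one of these, and no 4 of the listed sets are pairwise disjoint, so 3 is the maximum.

3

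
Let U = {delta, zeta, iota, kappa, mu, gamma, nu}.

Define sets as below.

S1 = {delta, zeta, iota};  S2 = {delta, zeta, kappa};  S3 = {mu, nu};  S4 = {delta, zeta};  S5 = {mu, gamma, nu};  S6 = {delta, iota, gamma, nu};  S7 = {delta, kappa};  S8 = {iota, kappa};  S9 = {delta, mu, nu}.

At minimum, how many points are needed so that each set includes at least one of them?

3

Take H = {delta, iota, nu}. Each listed set contains at least one of these, so H is a hitting set of size 3.
The sets S4, S5, S8 are pairwise disjoint, so any hitting set needs a separate point for each — at least 3. Hence 3 is optimal.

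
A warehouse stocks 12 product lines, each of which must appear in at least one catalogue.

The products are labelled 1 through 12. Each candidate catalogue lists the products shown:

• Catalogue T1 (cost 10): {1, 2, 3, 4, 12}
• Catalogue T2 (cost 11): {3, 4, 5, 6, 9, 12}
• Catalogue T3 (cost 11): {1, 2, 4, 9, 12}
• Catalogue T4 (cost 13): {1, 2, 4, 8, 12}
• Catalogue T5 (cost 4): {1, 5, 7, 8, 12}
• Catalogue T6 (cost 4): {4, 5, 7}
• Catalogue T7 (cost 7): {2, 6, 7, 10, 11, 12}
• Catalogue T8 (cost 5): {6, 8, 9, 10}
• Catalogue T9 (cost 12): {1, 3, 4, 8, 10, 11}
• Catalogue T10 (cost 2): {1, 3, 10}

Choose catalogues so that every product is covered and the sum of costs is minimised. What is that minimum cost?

18

T6, T7, T8, T10 together cover every product (T6 ∪ T7 ∪ T8 ∪ T10 = {1, 2, 3, 4, 5, 6, 7, 8, 9, 10, 11, 12}); total cost 4 + 7 + 5 + 2 = 18.
The greedy pick T10, T5, T7, T6, T8 costs 22; no covering selection beats 18.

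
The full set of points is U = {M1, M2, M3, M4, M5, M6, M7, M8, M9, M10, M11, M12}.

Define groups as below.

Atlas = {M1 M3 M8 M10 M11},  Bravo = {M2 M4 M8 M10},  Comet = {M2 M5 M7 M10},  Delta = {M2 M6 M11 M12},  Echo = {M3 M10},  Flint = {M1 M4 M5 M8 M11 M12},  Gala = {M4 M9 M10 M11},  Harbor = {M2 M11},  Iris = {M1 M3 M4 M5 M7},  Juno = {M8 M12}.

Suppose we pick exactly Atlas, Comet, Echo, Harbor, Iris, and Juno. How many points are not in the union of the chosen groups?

Union of Atlas, Comet, Echo, Harbor, Iris, Juno = {M1, M2, M3, M4, M5, M7, M8, M10, M11, M12}.
Not covered: M6, M9 — 2 points.

2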